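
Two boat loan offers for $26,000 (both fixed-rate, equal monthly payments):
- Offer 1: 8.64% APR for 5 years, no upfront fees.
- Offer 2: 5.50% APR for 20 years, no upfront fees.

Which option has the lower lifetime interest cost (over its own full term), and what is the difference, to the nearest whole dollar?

Offer 1 by $10,813

Offer 1: monthly rate = 8.64%/12 = 0.0072000; payment = 26,000 × 0.0072000 / (1 − (1+0.0072000)^−60) = $535.19.
Total interest on Offer 1 = 60 × $535.19 − $26,000 = $6,111.40.
Offer 2: monthly rate = 5.5%/12 = 0.0045833; payment = 26,000 × 0.0045833 / (1 − (1+0.0045833)^−240) = $178.85.
Total interest on Offer 2 = 240 × $178.85 − $26,000 = $16,924.00.
Offer 1 is lower by $10,812.60.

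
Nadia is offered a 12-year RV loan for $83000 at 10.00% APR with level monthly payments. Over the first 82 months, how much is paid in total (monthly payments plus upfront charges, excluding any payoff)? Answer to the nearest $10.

Monthly rate = 10%/12 = 0.0083333; payment = 83,000 × 0.0083333 / (1 − (1+0.0083333)^−144) = $991.91.
Total outlay = 82 × $991.91 = $81,336.62.

$81,340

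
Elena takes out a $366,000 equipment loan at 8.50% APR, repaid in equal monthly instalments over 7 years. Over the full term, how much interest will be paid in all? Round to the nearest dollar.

At 8.50% the monthly rate is 0.0070833, so the payment is 366,000 × 0.0070833 / (1 − 1.0070833^−84) = $5,796.15.
Total paid = 84 × $5,796.15 = $486,876.60; interest = $486,876.60 − $366,000 = $120,876.60.

$120,877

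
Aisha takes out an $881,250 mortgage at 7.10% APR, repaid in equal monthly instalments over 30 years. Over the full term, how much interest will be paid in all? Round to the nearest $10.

$1,250,770

At 7.10% the monthly rate is 0.0059167, so the payment is 881,250 × 0.0059167 / (1 − 1.0059167^−360) = $5,922.28.
Total paid = 360 × $5,922.28 = $2,132,020.80; interest = $2,132,020.80 − $881,250 = $1,250,770.80.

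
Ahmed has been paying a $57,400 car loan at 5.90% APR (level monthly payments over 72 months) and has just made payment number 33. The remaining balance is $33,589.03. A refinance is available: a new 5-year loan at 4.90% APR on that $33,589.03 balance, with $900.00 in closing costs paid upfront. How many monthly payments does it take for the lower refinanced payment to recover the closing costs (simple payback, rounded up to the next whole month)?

Current payment = 57,400 × 5.9%/12 / (1 − (1+0.0049167)^−72) = $948.58.
Refinanced payment = 33,589.03 × 0.0040833 / (1 − (1+0.0040833)^−60) = $632.33.
Monthly savings = $948.58 − $632.33 = $316.25.
Break-even = $900.00 / $316.25 = 2.85 → 3 months.

3 months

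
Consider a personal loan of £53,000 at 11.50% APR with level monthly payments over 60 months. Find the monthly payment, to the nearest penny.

£1,165.61

Monthly rate = 11.5%/12 = 0.0095833; payment = 53,000 × 0.0095833 / (1 − (1+0.0095833)^−60) = £1,165.61.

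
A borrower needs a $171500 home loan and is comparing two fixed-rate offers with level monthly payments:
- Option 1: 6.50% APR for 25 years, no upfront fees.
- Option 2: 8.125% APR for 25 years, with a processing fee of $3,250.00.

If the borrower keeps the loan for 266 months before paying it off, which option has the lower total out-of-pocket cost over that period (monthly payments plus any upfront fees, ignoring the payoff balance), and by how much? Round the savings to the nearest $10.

Option 1: monthly rate = 6.5%/12 = 0.0054167; payment = 171,500 × 0.0054167 / (1 − (1+0.0054167)^−300) = $1,157.98.
Option 2: at 8.125% the monthly rate is 0.0067708, so the payment is 171,500 × 0.0067708 / (1 − 1.0067708^−300) = $1,337.90.
Over 266 months: Option 1 costs 266 × $1,157.98 = $308,022.68; Option 2 costs 266 × $1,337.90 + $3,250.00 = $359,131.40.
Option 1 is cheaper by $359,131.40 − $308,022.68 = $51,108.72.

Option 1 by $51,110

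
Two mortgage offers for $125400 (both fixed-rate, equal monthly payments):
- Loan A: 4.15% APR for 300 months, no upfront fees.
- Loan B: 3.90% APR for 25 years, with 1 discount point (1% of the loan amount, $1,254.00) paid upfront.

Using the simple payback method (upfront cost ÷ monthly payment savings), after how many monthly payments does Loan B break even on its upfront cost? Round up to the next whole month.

73 months

Loan A: at 4.15% the monthly rate is 0.0034583, so the payment is 125,400 × 0.0034583 / (1 − 1.0034583^−300) = $672.34.
Loan B: at 3.90% the monthly rate is 0.0032500, so the payment is 125,400 × 0.0032500 / (1 − 1.0032500^−300) = $655.00.
Monthly savings = $672.34 − $655.00 = $17.34.
Break-even = $1,254.00 / $17.34 = 72.32 → 73 months.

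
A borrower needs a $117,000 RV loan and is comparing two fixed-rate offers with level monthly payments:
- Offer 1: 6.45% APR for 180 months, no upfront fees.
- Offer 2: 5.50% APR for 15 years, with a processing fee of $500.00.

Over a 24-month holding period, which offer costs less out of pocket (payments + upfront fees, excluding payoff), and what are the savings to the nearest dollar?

Offer 1: at 6.45% the monthly rate is 0.0053750, so the payment is 117,000 × 0.0053750 / (1 − 1.0053750^−180) = $1,015.98.
Offer 2: monthly rate = 5.5%/12 = 0.0045833; payment = 117,000 × 0.0045833 / (1 − (1+0.0045833)^−180) = $955.99.
Over 24 months: Offer 1 costs 24 × $1,015.98 = $24,383.52; Offer 2 costs 24 × $955.99 + $500.00 = $23,443.76.
Offer 2 is cheaper by $24,383.52 − $23,443.76 = $939.76.

Offer 2 by $940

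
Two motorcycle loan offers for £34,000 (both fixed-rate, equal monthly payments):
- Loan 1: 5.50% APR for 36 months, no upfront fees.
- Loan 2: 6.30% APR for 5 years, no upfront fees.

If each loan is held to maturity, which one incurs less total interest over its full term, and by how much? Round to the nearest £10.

Loan 1: monthly rate = 5.5%/12 = 0.0045833; payment = 34,000 × 0.0045833 / (1 − (1+0.0045833)^−36) = £1,026.66.
Total interest on Loan 1 = 36 × £1,026.66 − £34,000 = £2,959.76.
Loan 2: monthly rate = 6.3%/12 = 0.0052500; payment = 34,000 × 0.0052500 / (1 − (1+0.0052500)^−60) = £662.07.
Total interest on Loan 2 = 60 × £662.07 − £34,000 = £5,724.20.
Loan 1 is lower by £2,764.44.

Loan 1 by £2,760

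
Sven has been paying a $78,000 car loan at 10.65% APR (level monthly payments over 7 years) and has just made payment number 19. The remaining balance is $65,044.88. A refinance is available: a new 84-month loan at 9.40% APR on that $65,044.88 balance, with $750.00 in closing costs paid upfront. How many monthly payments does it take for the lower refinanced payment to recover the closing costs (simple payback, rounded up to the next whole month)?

Current payment = 78,000 × 10.65%/12 / (1 − (1+0.0088750)^−84) = $1,321.24.
Refinanced payment = 65,044.88 × 0.0078333 / (1 − (1+0.0078333)^−84) = $1,059.76.
Monthly savings = $1,321.24 − $1,059.76 = $261.48.
Break-even = $750.00 / $261.48 = 2.87 → 3 months.

3 months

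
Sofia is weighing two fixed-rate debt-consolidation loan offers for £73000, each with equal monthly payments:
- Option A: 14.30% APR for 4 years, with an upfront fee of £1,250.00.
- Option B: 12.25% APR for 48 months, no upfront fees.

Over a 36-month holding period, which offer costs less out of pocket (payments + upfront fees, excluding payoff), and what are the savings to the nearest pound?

Option B by £3,932

Option A: monthly rate = 14.3%/12 = 0.0119167; payment = 73,000 × 0.0119167 / (1 − (1+0.0119167)^−48) = £2,005.84.
Option B: monthly rate = 12.25%/12 = 0.0102083; payment = 73,000 × 0.0102083 / (1 − (1+0.0102083)^−48) = £1,931.34.
Over 36 months: Option A costs 36 × £2,005.84 + £1,250.00 = £73,460.24; Option B costs 36 × £1,931.34 = £69,528.24.
Option B is cheaper by £73,460.24 − £69,528.24 = £3,932.00.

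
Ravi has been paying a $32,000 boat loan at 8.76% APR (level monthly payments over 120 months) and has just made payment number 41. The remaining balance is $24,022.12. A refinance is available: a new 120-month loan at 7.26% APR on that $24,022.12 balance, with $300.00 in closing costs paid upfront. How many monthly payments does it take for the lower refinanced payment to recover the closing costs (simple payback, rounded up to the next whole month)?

Current payment = 32,000 × 8.76%/12 / (1 − (1+0.0073000)^−120) = $401.22.
Refinanced payment = 24,022.12 × 0.0060500 / (1 − (1+0.0060500)^−120) = $282.15.
Monthly savings = $401.22 − $282.15 = $119.07.
Break-even = $300.00 / $119.07 = 2.52 → 3 months.

3 months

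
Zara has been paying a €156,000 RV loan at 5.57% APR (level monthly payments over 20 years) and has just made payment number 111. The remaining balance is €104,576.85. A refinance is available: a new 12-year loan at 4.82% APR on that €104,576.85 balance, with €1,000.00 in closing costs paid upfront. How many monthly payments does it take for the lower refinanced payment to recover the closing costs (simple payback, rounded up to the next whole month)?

Current payment = 156,000 × 5.57%/12 / (1 − (1+0.0046417)^−240) = €1,079.28.
Refinanced payment = 104,576.85 × 0.0040167 / (1 − (1+0.0040167)^−144) = €957.81.
Monthly savings = €1,079.28 − €957.81 = €121.47.
Break-even = €1,000.00 / €121.47 = 8.23 → 9 months.

9 months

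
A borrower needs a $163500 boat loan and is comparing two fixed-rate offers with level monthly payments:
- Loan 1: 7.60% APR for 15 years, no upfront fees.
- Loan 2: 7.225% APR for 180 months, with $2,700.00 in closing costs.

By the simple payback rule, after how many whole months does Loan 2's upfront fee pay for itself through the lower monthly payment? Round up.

78 months

Loan 1: at 7.60% the monthly rate is 0.0063333, so the payment is 163,500 × 0.0063333 / (1 − 1.0063333^−180) = $1,524.97.
Loan 2: monthly rate = 7.225%/12 = 0.0060208; payment = 163,500 × 0.0060208 / (1 − (1+0.0060208)^−180) = $1,490.23.
Monthly savings = $1,524.97 − $1,490.23 = $34.74.
Break-even = $2,700.00 / $34.74 = 77.72 → 78 months.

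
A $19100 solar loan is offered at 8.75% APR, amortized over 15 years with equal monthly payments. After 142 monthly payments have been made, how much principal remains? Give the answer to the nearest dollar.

$6,316

With monthly rate i = 8.75%/12 = 0.0072917, the balance after k of n payments is P · [(1+i)^n − (1+i)^k] / [(1+i)^n − 1].
(1+0.0072917)^180 = 3.69779974 and (1+0.0072917)^142 = 2.80571936, so the balance is 19,100 × (3.69779974 − 2.80571936) / (3.69779974 − 1) = $6,315.79.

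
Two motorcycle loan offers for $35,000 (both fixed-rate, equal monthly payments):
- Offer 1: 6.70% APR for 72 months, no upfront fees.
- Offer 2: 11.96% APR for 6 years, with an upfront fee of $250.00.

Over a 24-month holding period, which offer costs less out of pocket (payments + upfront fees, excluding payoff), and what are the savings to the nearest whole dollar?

Offer 1 by $2,454

Offer 1: monthly rate = 6.7%/12 = 0.0055833; payment = 35,000 × 0.0055833 / (1 − (1+0.0055833)^−72) = $591.69.
Offer 2: at 11.96% the monthly rate is 0.0099667, so the payment is 35,000 × 0.0099667 / (1 − 1.0099667^−72) = $683.53.
Over 24 months: Offer 1 costs 24 × $591.69 = $14,200.56; Offer 2 costs 24 × $683.53 + $250.00 = $16,654.72.
Offer 1 is cheaper by $16,654.72 − $14,200.56 = $2,454.16.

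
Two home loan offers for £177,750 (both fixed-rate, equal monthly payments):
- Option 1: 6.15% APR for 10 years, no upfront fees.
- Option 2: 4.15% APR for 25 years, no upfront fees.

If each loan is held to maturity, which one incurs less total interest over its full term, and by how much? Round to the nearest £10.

Option 1 by £47,490

Option 1: at 6.15% the monthly rate is 0.0051250, so the payment is 177,750 × 0.0051250 / (1 − 1.0051250^−120) = £1,986.81.
Total interest on Option 1 = 120 × £1,986.81 − £177,750 = £60,667.20.
Option 2: at 4.15% the monthly rate is 0.0034583, so the payment is 177,750 × 0.0034583 / (1 − 1.0034583^−300) = £953.01.
Total interest on Option 2 = 300 × £953.01 − £177,750 = £108,153.00.
Option 1 is lower by £47,485.80.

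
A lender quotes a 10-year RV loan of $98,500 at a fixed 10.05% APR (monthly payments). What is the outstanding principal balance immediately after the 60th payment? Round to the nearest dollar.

$61,322

With monthly rate i = 10.05%/12 = 0.0083750, the balance after k of n payments is P · [(1+i)^n − (1+i)^k] / [(1+i)^n − 1].
(1+0.0083750)^120 = 2.72049789 and (1+0.0083750)^60 = 1.64939319, so the balance is 98,500 × (2.72049789 − 1.64939319) / (2.72049789 − 1) = $61,321.68.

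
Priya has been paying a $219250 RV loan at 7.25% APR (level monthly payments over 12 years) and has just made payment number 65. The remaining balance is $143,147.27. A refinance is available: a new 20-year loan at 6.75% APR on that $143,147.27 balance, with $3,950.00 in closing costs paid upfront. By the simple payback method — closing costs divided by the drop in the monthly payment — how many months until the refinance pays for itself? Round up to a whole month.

4 months

Current payment = 219,250 × 7.25%/12 / (1 − (1+0.0060417)^−144) = $2,284.05.
Refinanced payment = 143,147.27 × 0.0056250 / (1 − (1+0.0056250)^−240) = $1,088.44.
Monthly savings = $2,284.05 − $1,088.44 = $1,195.61.
Break-even = $3,950.00 / $1,195.61 = 3.30 → 4 months.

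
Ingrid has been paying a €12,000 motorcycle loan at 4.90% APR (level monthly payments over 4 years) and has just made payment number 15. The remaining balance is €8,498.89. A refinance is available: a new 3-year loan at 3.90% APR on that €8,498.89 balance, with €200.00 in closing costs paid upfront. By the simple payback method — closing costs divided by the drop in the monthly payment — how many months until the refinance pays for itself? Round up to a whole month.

8 months

Current payment = 12,000 × 4.9%/12 / (1 − (1+0.0040833)^−48) = €275.81.
Refinanced payment = 8,498.89 × 0.0032500 / (1 − (1+0.0032500)^−36) = €250.54.
Monthly savings = €275.81 − €250.54 = €25.27.
Break-even = €200.00 / €25.27 = 7.91 → 8 months.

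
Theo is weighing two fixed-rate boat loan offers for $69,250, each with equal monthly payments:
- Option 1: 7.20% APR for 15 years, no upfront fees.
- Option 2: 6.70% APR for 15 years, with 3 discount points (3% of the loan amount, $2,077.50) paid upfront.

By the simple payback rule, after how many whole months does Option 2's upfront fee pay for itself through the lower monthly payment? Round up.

108 months

Option 1: at 7.20% the monthly rate is 0.0060000, so the payment is 69,250 × 0.0060000 / (1 − 1.0060000^−180) = $630.21.
Option 2: monthly rate = 6.7%/12 = 0.0055833; payment = 69,250 × 0.0055833 / (1 − (1+0.0055833)^−180) = $610.88.
Monthly savings = $630.21 − $610.88 = $19.33.
Break-even = $2,077.50 / $19.33 = 107.48 → 108 months.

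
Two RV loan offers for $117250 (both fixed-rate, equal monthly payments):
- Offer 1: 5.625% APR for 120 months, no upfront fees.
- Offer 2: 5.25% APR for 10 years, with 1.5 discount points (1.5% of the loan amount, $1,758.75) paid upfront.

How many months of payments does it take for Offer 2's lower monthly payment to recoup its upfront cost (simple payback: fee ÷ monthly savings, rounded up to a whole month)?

81 months

Offer 1: monthly rate = 5.625%/12 = 0.0046875; payment = 117,250 × 0.0046875 / (1 − (1+0.0046875)^−120) = $1,279.75.
Offer 2: at 5.25% the monthly rate is 0.0043750, so the payment is 117,250 × 0.0043750 / (1 − 1.0043750^−120) = $1,258.00.
Monthly savings = $1,279.75 − $1,258.00 = $21.75.
Break-even = $1,758.75 / $21.75 = 80.86 → 81 months.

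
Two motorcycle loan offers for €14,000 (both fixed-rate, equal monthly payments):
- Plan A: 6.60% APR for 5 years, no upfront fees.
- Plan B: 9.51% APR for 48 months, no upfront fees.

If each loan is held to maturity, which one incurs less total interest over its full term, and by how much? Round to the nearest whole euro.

Plan A: at 6.60% the monthly rate is 0.0055000, so the payment is 14,000 × 0.0055000 / (1 − 1.0055000^−60) = €274.58.
Total interest on Plan A = 60 × €274.58 − €14,000 = €2,474.80.
Plan B: monthly rate = 9.51%/12 = 0.0079250; payment = 14,000 × 0.0079250 / (1 − (1+0.0079250)^−48) = €351.79.
Total interest on Plan B = 48 × €351.79 − €14,000 = €2,885.92.
Plan A is lower by €411.12.

Plan A by €411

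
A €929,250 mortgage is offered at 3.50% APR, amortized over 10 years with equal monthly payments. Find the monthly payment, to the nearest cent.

€9,188.97

Monthly rate = 3.5%/12 = 0.0029167; payment = 929,250 × 0.0029167 / (1 − (1+0.0029167)^−120) = €9,188.97.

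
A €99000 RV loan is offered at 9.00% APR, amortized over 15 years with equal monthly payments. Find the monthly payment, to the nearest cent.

€1,004.12

Monthly rate = 9%/12 = 0.0075000; payment = 99,000 × 0.0075000 / (1 − (1+0.0075000)^−180) = €1,004.12.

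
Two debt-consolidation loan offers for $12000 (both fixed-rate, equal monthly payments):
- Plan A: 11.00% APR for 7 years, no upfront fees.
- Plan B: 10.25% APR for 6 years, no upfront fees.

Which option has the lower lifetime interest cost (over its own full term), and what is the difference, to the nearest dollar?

Plan B by $1,144

Plan A: at 11.00% the monthly rate is 0.0091667, so the payment is 12,000 × 0.0091667 / (1 − 1.0091667^−84) = $205.47.
Total interest on Plan A = 84 × $205.47 − $12,000 = $5,259.48.
Plan B: at 10.25% the monthly rate is 0.0085417, so the payment is 12,000 × 0.0085417 / (1 − 1.0085417^−72) = $223.83.
Total interest on Plan B = 72 × $223.83 − $12,000 = $4,115.76.
Plan B is lower by $1,143.72.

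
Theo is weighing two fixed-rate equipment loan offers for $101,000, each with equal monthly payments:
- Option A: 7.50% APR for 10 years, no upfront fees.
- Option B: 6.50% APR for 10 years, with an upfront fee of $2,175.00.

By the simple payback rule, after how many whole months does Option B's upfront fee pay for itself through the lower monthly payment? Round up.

42 months

Option A: at 7.50% the monthly rate is 0.0062500, so the payment is 101,000 × 0.0062500 / (1 − 1.0062500^−120) = $1,198.89.
Option B: at 6.50% the monthly rate is 0.0054167, so the payment is 101,000 × 0.0054167 / (1 − 1.0054167^−120) = $1,146.83.
Monthly savings = $1,198.89 − $1,146.83 = $52.06.
Break-even = $2,175.00 / $52.06 = 41.78 → 42 months.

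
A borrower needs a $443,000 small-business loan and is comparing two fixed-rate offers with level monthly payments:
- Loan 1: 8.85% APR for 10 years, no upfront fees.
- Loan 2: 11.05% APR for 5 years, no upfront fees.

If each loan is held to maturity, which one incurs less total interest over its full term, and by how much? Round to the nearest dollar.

Loan 1: monthly rate = 8.85%/12 = 0.0073750; payment = 443,000 × 0.0073750 / (1 − (1+0.0073750)^−120) = $5,575.84.
Total interest on Loan 1 = 120 × $5,575.84 − $443,000 = $226,100.80.
Loan 2: monthly rate = 11.05%/12 = 0.0092083; payment = 443,000 × 0.0092083 / (1 − (1+0.0092083)^−60) = $9,642.94.
Total interest on Loan 2 = 60 × $9,642.94 − $443,000 = $135,576.40.
Loan 2 is lower by $90,524.40.

Loan 2 by $90,524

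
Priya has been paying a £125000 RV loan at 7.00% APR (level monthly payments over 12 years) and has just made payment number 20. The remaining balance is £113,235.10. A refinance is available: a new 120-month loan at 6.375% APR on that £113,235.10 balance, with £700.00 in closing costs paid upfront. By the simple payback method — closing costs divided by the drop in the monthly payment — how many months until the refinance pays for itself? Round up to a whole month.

102 months

Current payment = 125,000 × 7%/12 / (1 − (1+0.0058333)^−144) = £1,285.48.
Refinanced payment = 113,235.10 × 0.0053125 / (1 − (1+0.0053125)^−120) = £1,278.57.
Monthly savings = £1,285.48 − £1,278.57 = £6.91.
Break-even = £700.00 / £6.91 = 101.30 → 102 months.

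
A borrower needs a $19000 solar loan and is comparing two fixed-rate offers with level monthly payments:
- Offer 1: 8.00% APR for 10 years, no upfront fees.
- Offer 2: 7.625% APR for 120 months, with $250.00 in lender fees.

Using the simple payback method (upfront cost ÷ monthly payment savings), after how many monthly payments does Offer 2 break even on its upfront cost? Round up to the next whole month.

Offer 1: monthly rate = 8%/12 = 0.0066667; payment = 19,000 × 0.0066667 / (1 − (1+0.0066667)^−120) = $230.52.
Offer 2: at 7.625% the monthly rate is 0.0063542, so the payment is 19,000 × 0.0063542 / (1 − 1.0063542^−120) = $226.77.
Monthly savings = $230.52 − $226.77 = $3.75.
Break-even = $250.00 / $3.75 = 66.67 → 67 months.

67 months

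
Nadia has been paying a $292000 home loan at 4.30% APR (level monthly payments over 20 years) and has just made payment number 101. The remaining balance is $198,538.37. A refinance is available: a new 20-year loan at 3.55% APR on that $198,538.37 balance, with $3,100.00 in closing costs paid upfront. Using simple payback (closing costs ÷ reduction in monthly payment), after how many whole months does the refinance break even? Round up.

Current payment = 292,000 × 4.3%/12 / (1 − (1+0.0035833)^−240) = $1,815.96.
Refinanced payment = 198,538.37 × 0.0029583 / (1 − (1+0.0029583)^−240) = $1,156.55.
Monthly savings = $1,815.96 − $1,156.55 = $659.41.
Break-even = $3,100.00 / $659.41 = 4.70 → 5 months.

5 months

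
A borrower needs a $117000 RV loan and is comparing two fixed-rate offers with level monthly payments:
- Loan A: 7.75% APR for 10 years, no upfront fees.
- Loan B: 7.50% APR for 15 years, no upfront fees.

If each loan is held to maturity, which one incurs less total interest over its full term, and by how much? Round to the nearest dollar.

Loan A by $26,734

Loan A: at 7.75% the monthly rate is 0.0064583, so the payment is 117,000 × 0.0064583 / (1 − 1.0064583^−120) = $1,404.12.
Total interest on Loan A = 120 × $1,404.12 − $117,000 = $51,494.40.
Loan B: monthly rate = 7.5%/12 = 0.0062500; payment = 117,000 × 0.0062500 / (1 − (1+0.0062500)^−180) = $1,084.60.
Total interest on Loan B = 180 × $1,084.60 − $117,000 = $78,228.00.
Loan A is lower by $26,733.60.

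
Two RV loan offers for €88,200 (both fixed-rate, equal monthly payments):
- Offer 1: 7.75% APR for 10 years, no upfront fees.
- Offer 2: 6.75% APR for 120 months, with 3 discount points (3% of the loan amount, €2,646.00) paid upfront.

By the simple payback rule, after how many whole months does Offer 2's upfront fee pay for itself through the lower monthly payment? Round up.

58 months

Offer 1: monthly rate = 7.75%/12 = 0.0064583; payment = 88,200 × 0.0064583 / (1 − (1+0.0064583)^−120) = €1,058.49.
Offer 2: monthly rate = 6.75%/12 = 0.0056250; payment = 88,200 × 0.0056250 / (1 − (1+0.0056250)^−120) = €1,012.75.
Monthly savings = €1,058.49 − €1,012.75 = €45.74.
Break-even = €2,646.00 / €45.74 = 57.85 → 58 months.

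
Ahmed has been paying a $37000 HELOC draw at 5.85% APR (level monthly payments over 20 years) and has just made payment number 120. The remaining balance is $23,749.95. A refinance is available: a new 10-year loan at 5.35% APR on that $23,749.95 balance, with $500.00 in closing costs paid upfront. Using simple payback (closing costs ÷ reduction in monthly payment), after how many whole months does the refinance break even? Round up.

Current payment = 37,000 × 5.85%/12 / (1 − (1+0.0048750)^−240) = $261.89.
Refinanced payment = 23,749.95 × 0.0044583 / (1 − (1+0.0044583)^−120) = $255.99.
Monthly savings = $261.89 − $255.99 = $5.90.
Break-even = $500.00 / $5.90 = 84.75 → 85 months.

85 months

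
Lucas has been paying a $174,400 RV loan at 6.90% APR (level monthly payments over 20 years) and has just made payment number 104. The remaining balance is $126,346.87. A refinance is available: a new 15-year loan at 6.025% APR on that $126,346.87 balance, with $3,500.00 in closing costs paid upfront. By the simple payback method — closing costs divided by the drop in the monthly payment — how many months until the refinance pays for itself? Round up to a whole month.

Current payment = 174,400 × 6.9%/12 / (1 − (1+0.0057500)^−240) = $1,341.67.
Refinanced payment = 126,346.87 × 0.0050208 / (1 − (1+0.0050208)^−180) = $1,067.89.
Monthly savings = $1,341.67 − $1,067.89 = $273.78.
Break-even = $3,500.00 / $273.78 = 12.78 → 13 months.

13 months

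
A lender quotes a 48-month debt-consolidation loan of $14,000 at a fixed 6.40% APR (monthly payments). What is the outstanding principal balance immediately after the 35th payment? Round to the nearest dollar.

With monthly rate i = 6.4%/12 = 0.0053333, the balance after k of n payments is P · [(1+i)^n − (1+i)^k] / [(1+i)^n − 1].
(1+0.0053333)^48 = 1.29087431 and (1+0.0053333)^35 = 1.20462781, so the balance is 14,000 × (1.29087431 − 1.20462781) / (1.29087431 − 1) = $4,151.11.

$4,151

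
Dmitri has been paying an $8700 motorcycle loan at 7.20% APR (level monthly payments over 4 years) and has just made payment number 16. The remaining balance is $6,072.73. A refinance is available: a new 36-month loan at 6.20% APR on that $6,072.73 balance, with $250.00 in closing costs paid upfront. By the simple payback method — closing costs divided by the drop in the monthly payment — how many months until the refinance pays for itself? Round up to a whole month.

Current payment = 8,700 × 7.2%/12 / (1 − (1+0.0060000)^−48) = $209.14.
Refinanced payment = 6,072.73 × 0.0051667 / (1 − (1+0.0051667)^−36) = $185.30.
Monthly savings = $209.14 − $185.30 = $23.84.
Break-even = $250.00 / $23.84 = 10.49 → 11 months.

11 months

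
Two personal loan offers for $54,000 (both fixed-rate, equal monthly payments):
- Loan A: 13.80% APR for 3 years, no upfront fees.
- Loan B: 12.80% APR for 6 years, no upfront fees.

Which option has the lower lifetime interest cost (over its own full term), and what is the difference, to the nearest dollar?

Loan A: at 13.80% the monthly rate is 0.0115000, so the payment is 54,000 × 0.0115000 / (1 − 1.0115000^−36) = $1,840.35.
Total interest on Loan A = 36 × $1,840.35 − $54,000 = $12,252.60.
Loan B: at 12.80% the monthly rate is 0.0106667, so the payment is 54,000 × 0.0106667 / (1 − 1.0106667^−72) = $1,078.31.
Total interest on Loan B = 72 × $1,078.31 − $54,000 = $23,638.32.
Loan A is lower by $11,385.72.

Loan A by $11,386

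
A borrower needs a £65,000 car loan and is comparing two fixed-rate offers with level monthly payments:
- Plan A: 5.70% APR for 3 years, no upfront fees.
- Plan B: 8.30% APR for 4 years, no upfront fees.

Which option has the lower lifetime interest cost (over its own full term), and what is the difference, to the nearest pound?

Plan A by £5,739

Plan A: monthly rate = 5.7%/12 = 0.0047500; payment = 65,000 × 0.0047500 / (1 − (1+0.0047500)^−36) = £1,968.60.
Total interest on Plan A = 36 × £1,968.60 − £65,000 = £5,869.60.
Plan B: monthly rate = 8.3%/12 = 0.0069167; payment = 65,000 × 0.0069167 / (1 − (1+0.0069167)^−48) = £1,596.01.
Total interest on Plan B = 48 × £1,596.01 − £65,000 = £11,608.48.
Plan A is lower by £5,738.88.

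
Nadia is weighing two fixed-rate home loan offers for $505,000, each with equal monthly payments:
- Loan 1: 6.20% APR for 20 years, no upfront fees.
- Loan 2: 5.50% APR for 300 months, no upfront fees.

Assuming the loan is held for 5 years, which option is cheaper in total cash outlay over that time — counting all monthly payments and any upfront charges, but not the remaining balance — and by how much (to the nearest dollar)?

Loan 2 by $34,521

Loan 1: monthly rate = 6.2%/12 = 0.0051667; payment = 505,000 × 0.0051667 / (1 − (1+0.0051667)^−240) = $3,676.49.
Loan 2: monthly rate = 5.5%/12 = 0.0045833; payment = 505,000 × 0.0045833 / (1 − (1+0.0045833)^−300) = $3,101.14.
Over 60 months: Loan 1 costs 60 × $3,676.49 = $220,589.40; Loan 2 costs 60 × $3,101.14 = $186,068.40.
Loan 2 is cheaper by $220,589.40 − $186,068.40 = $34,521.00.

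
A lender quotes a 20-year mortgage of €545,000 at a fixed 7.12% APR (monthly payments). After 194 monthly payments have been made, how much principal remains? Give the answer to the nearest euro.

With monthly rate i = 7.12%/12 = 0.0059333, the balance after k of n payments is P · [(1+i)^n − (1+i)^k] / [(1+i)^n − 1].
(1+0.0059333)^240 = 4.13626043 and (1+0.0059333)^194 = 3.15082802, so the balance is 545,000 × (4.13626043 − 3.15082802) / (4.13626043 − 1) = €171,242.37.

€171,242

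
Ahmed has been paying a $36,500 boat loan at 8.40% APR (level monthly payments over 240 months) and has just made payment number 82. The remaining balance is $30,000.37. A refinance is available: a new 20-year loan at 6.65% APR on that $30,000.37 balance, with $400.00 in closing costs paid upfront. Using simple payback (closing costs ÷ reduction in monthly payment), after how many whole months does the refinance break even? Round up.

Current payment = 36,500 × 8.4%/12 / (1 − (1+0.0070000)^−240) = $314.45.
Refinanced payment = 30,000.37 × 0.0055417 / (1 − (1+0.0055417)^−240) = $226.33.
Monthly savings = $314.45 − $226.33 = $88.12.
Break-even = $400.00 / $88.12 = 4.54 → 5 months.

5 months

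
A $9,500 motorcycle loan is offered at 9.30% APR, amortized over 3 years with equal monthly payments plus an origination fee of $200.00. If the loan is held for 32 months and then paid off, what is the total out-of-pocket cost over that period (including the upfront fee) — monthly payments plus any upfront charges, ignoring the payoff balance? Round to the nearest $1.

$9,910

Monthly rate = 9.3%/12 = 0.0077500; payment = 9,500 × 0.0077500 / (1 − (1+0.0077500)^−36) = $303.43.
Total outlay = 32 × $303.43 + $200.00 = $9,909.76.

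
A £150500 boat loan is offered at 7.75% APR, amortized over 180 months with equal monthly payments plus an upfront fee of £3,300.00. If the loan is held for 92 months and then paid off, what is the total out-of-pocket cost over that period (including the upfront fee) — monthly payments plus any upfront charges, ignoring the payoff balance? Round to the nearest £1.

At 7.75% the monthly rate is 0.0064583, so the payment is 150,500 × 0.0064583 / (1 − 1.0064583^−180) = £1,416.62.
Total outlay = 92 × £1,416.62 + £3,300.00 = £133,629.04.

£133,629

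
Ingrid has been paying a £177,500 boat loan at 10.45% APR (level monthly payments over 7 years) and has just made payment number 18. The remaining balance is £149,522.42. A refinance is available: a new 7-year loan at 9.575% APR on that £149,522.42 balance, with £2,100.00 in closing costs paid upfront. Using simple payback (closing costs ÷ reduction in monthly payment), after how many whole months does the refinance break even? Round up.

Current payment = 177,500 × 10.45%/12 / (1 − (1+0.0087083)^−84) = £2,988.15.
Refinanced payment = 149,522.42 × 0.0079792 / (1 − (1+0.0079792)^−84) = £2,449.54.
Monthly savings = £2,988.15 − £2,449.54 = £538.61.
Break-even = £2,100.00 / £538.61 = 3.90 → 4 months.

4 months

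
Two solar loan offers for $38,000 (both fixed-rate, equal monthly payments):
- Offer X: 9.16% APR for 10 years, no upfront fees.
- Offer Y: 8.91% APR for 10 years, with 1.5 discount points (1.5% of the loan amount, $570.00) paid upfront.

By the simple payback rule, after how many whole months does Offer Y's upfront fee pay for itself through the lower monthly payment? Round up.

111 months

Offer X: monthly rate = 9.16%/12 = 0.0076333; payment = 38,000 × 0.0076333 / (1 − (1+0.0076333)^−120) = $484.66.
Offer Y: monthly rate = 8.91%/12 = 0.0074250; payment = 38,000 × 0.0074250 / (1 − (1+0.0074250)^−120) = $479.52.
Monthly savings = $484.66 − $479.52 = $5.14.
Break-even = $570.00 / $5.14 = 110.89 → 111 months.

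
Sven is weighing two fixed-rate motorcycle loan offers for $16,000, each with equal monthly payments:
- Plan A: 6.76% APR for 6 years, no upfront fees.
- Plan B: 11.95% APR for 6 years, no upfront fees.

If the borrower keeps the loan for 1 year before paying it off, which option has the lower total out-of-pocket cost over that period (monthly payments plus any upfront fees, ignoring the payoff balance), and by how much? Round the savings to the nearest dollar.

Plan A: monthly rate = 6.76%/12 = 0.0056333; payment = 16,000 × 0.0056333 / (1 − (1+0.0056333)^−72) = $270.94.
Plan B: monthly rate = 11.95%/12 = 0.0099583; payment = 16,000 × 0.0099583 / (1 − (1+0.0099583)^−72) = $312.39.
Over 12 months: Plan A costs 12 × $270.94 = $3,251.28; Plan B costs 12 × $312.39 = $3,748.68.
Plan A is cheaper by $3,748.68 − $3,251.28 = $497.40.

Plan A by $497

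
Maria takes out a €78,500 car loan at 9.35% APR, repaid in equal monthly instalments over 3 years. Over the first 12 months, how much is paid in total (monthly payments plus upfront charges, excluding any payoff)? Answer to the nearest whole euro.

At 9.35% the monthly rate is 0.0077917, so the payment is 78,500 × 0.0077917 / (1 − 1.0077917^−36) = €2,509.09.
Total outlay = 12 × €2,509.09 = €30,109.08.

€30,109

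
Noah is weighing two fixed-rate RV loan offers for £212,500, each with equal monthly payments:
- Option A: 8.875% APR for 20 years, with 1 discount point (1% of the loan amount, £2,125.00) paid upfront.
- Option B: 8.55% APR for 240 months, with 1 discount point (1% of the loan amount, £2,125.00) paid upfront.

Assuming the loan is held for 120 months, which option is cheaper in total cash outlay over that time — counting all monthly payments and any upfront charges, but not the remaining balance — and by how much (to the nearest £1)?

Option A: at 8.875% the monthly rate is 0.0073958, so the payment is 212,500 × 0.0073958 / (1 − 1.0073958^−240) = £1,894.87.
Option B: at 8.55% the monthly rate is 0.0071250, so the payment is 212,500 × 0.0071250 / (1 − 1.0071250^−240) = £1,850.85.
Over 120 months: Option A costs 120 × £1,894.87 + £2,125.00 = £229,509.40; Option B costs 120 × £1,850.85 + £2,125.00 = £224,227.00.
Option B is cheaper by £229,509.40 − £224,227.00 = £5,282.40.

Option B by £5,282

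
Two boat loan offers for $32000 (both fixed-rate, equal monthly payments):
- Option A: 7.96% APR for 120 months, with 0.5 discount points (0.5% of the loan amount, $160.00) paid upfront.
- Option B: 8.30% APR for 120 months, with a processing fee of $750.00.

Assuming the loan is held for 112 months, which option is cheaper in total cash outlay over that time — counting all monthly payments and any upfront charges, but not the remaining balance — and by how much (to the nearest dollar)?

Option A: monthly rate = 7.96%/12 = 0.0066333; payment = 32,000 × 0.0066333 / (1 − (1+0.0066333)^−120) = $387.57.
Option B: monthly rate = 8.3%/12 = 0.0069167; payment = 32,000 × 0.0069167 / (1 − (1+0.0069167)^−120) = $393.34.
Over 112 months: Option A costs 112 × $387.57 + $160.00 = $43,567.84; Option B costs 112 × $393.34 + $750.00 = $44,804.08.
Option A is cheaper by $44,804.08 − $43,567.84 = $1,236.24.

Option A by $1,236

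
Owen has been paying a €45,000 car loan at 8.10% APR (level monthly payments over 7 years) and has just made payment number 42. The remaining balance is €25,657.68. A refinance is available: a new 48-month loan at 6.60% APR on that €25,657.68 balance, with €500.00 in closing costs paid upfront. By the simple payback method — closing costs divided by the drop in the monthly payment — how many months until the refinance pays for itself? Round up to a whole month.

Current payment = 45,000 × 8.1%/12 / (1 − (1+0.0067500)^−84) = €703.62.
Refinanced payment = 25,657.68 × 0.0055000 / (1 − (1+0.0055000)^−48) = €609.65.
Monthly savings = €703.62 − €609.65 = €93.97.
Break-even = €500.00 / €93.97 = 5.32 → 6 months.

6 months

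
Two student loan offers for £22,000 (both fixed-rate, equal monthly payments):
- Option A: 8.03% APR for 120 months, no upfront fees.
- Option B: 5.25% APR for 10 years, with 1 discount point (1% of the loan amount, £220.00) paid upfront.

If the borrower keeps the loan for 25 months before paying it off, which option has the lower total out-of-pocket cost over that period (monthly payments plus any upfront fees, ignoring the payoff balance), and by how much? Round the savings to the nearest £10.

Option A: monthly rate = 8.03%/12 = 0.0066917; payment = 22,000 × 0.0066917 / (1 − (1+0.0066917)^−120) = £267.27.
Option B: monthly rate = 5.25%/12 = 0.0043750; payment = 22,000 × 0.0043750 / (1 − (1+0.0043750)^−120) = £236.04.
Over 25 months: Option A costs 25 × £267.27 = £6,681.75; Option B costs 25 × £236.04 + £220.00 = £6,121.00.
Option B is cheaper by £6,681.75 − £6,121.00 = £560.75.

Option B by £560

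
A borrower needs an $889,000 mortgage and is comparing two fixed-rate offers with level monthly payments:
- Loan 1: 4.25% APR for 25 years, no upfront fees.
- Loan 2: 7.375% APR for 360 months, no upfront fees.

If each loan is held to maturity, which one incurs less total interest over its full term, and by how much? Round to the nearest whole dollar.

Loan 1 by $765,621

Loan 1: at 4.25% the monthly rate is 0.0035417, so the payment is 889,000 × 0.0035417 / (1 − 1.0035417^−300) = $4,816.05.
Total interest on Loan 1 = 300 × $4,816.05 − $889,000 = $555,815.00.
Loan 2: at 7.375% the monthly rate is 0.0061458, so the payment is 889,000 × 0.0061458 / (1 − 1.0061458^−360) = $6,140.10.
Total interest on Loan 2 = 360 × $6,140.10 − $889,000 = $1,321,436.00.
Loan 1 is lower by $765,621.00.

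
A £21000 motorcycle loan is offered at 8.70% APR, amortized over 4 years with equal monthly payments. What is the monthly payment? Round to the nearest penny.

At 8.70% the monthly rate is 0.0072500, so the payment is 21,000 × 0.0072500 / (1 − 1.0072500^−48) = £519.60.

£519.60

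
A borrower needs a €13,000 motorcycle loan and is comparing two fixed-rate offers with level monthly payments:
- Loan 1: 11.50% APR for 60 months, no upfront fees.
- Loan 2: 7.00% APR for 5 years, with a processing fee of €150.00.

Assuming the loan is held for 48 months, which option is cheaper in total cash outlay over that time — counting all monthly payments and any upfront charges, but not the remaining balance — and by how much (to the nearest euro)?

Loan 1: at 11.50% the monthly rate is 0.0095833, so the payment is 13,000 × 0.0095833 / (1 − 1.0095833^−60) = €285.90.
Loan 2: at 7.00% the monthly rate is 0.0058333, so the payment is 13,000 × 0.0058333 / (1 − 1.0058333^−60) = €257.42.
Over 48 months: Loan 1 costs 48 × €285.90 = €13,723.20; Loan 2 costs 48 × €257.42 + €150.00 = €12,506.16.
Loan 2 is cheaper by €13,723.20 − €12,506.16 = €1,217.04.

Loan 2 by €1,217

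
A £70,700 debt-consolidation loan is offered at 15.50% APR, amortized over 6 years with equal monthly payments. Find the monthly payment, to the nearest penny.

Monthly rate = 15.5%/12 = 0.0129167; payment = 70,700 × 0.0129167 / (1 − (1+0.0129167)^−72) = £1,514.22.

£1,514.22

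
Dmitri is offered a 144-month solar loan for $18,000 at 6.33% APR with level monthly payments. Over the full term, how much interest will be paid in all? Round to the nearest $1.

Monthly rate = 6.33%/12 = 0.0052750; payment = 18,000 × 0.0052750 / (1 − (1+0.0052750)^−144) = $178.74.
Total paid = 144 × $178.74 = $25,738.56; interest = $25,738.56 − $18,000 = $7,738.56.

$7,739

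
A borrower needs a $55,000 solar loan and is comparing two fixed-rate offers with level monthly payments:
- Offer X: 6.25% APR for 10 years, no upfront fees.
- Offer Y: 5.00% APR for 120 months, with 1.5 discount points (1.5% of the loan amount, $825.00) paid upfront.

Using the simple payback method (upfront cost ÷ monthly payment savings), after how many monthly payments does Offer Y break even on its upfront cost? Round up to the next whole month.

Offer X: at 6.25% the monthly rate is 0.0052083, so the payment is 55,000 × 0.0052083 / (1 − 1.0052083^−120) = $617.54.
Offer Y: at 5.00% the monthly rate is 0.0041667, so the payment is 55,000 × 0.0041667 / (1 − 1.0041667^−120) = $583.36.
Monthly savings = $617.54 − $583.36 = $34.18.
Break-even = $825.00 / $34.18 = 24.14 → 25 months.

25 months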